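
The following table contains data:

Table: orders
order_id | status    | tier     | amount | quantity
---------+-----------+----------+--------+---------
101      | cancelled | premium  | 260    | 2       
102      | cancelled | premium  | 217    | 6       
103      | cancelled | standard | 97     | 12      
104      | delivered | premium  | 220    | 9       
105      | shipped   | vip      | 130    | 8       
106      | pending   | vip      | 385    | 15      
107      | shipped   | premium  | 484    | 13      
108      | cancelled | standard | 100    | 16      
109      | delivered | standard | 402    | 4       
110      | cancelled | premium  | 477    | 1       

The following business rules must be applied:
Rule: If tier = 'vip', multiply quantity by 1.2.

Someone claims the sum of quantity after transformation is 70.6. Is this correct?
No, the correct result is 90.6.

Step 1: Calculate the correct sum after transformation
Step 2: Apply multiplier 1.2 to records where tier = 'vip'
Step 3: Correct result = 90.6
Step 4: Claimed result = 70.6
Step 5: 90.6 ≠ 70.6
Conclusion: The claimed result is incorrect. The correct answer is 90.6.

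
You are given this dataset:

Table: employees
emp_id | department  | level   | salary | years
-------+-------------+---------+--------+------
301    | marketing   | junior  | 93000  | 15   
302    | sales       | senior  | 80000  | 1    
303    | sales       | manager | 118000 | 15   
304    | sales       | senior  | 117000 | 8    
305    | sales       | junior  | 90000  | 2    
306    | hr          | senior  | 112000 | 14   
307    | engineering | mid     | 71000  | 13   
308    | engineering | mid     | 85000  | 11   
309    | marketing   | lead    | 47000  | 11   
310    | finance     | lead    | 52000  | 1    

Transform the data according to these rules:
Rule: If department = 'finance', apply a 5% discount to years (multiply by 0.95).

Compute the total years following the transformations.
90.95

Step 1: Records with department = 'finance' have total years = 1
Step 2: Apply multiplier: 1 × 0.95 = 0.95
Step 3: Other records total: 90
Step 4: Final sum = 0.95 + 90 = 90.95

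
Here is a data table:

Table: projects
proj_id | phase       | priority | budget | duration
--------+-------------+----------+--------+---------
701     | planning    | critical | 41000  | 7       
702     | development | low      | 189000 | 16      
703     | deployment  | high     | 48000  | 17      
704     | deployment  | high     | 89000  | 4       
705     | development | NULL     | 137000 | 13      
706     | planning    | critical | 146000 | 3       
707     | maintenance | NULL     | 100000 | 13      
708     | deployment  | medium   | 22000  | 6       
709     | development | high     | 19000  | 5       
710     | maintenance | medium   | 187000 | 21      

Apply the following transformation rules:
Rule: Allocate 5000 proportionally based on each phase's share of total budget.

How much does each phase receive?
deployment: 812.88, development: 1763.8, maintenance: 1467.28, planning: 956.03

Step 1: Calculate total budget = 978000
Step 2: Calculate each phase's proportion:
  deployment: 159000/978000 = 16.26% → 812.88
  development: 345000/978000 = 35.28% → 1763.8
  maintenance: 287000/978000 = 29.35% → 1467.28
  planning: 187000/978000 = 19.12% → 956.03
Step 3: Verify: sum of allocations ≈ 5000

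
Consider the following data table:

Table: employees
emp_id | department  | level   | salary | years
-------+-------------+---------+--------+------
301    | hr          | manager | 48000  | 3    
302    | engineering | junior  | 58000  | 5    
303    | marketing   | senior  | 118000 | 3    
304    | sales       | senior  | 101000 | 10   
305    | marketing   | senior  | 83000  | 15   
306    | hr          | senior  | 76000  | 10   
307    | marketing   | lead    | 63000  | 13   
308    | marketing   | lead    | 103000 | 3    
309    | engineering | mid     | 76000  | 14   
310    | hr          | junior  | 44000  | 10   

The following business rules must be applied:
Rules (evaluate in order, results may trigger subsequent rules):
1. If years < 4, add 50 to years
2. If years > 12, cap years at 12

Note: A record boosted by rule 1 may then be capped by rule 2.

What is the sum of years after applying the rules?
107

Step 1: Apply rule 1 to records with years < 4
  - 3 records get bonus of 50
  - Of these, 3 records then exceed 12 and get capped
Step 2: Apply rule 2 to records with years > 12
  - 3 records (original) are capped
Step 3: Calculate final sum = 107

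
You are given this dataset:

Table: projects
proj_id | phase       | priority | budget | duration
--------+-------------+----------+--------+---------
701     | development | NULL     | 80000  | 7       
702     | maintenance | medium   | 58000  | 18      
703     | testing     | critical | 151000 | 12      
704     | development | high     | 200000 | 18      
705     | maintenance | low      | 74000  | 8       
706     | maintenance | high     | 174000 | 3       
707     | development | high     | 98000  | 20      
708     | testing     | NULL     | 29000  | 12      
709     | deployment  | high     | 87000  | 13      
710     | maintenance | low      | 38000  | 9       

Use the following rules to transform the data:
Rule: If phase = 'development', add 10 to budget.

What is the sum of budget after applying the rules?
989030

Step 1: Count records where phase = 'development': 3
Step 2: Total bonus added: 3 × 10 = 30
Step 3: Original sum of budget: 989000
Step 4: Final sum = 989000 + 30 = 989030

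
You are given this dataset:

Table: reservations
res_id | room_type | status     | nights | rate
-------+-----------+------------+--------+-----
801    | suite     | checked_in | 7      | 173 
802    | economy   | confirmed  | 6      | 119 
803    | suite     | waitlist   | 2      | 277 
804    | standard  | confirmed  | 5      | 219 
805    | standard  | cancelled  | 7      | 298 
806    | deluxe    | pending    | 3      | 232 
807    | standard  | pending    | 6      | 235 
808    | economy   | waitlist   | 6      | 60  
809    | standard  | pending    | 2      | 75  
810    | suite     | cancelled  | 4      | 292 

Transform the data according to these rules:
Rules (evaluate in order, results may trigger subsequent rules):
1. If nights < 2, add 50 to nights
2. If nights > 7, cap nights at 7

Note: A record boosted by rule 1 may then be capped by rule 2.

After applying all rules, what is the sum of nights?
48

Step 1: Apply rule 1 to records with nights < 2
  - 0 records get bonus of 50
  - Of these, 0 records then exceed 7 and get capped
Step 2: Apply rule 2 to records with nights > 7
  - 0 records (original) are capped
Step 3: Calculate final sum = 48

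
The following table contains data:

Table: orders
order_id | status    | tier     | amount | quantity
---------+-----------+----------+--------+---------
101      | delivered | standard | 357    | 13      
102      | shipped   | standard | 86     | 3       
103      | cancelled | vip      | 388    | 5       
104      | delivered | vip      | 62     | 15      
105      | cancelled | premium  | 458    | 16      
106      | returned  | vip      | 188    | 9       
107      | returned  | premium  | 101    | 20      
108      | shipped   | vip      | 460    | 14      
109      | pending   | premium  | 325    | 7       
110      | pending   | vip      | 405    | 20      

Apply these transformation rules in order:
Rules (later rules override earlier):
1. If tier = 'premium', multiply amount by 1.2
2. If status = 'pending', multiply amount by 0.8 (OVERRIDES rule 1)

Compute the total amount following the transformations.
2795.8

Step 1: Rule 2 takes priority for records with status = 'pending'
  - 2 records: 730 × 0.8 = 584.0
Step 2: Rule 1 applies to remaining records with tier = 'premium'
  - 2 records: 559 × 1.2 = 670.8
Step 3: Other records unchanged: 1541
Step 4: Final sum = 584.0 + 670.8 + 1541 = 2795.8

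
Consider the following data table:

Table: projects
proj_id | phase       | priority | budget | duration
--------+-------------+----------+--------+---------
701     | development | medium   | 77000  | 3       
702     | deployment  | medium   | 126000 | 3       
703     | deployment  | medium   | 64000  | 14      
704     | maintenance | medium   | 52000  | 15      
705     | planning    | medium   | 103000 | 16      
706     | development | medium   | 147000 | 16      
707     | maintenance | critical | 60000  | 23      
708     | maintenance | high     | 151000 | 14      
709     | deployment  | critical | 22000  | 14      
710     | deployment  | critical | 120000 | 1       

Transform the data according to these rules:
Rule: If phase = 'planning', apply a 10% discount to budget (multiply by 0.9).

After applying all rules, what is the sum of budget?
911700.0

Step 1: Records with phase = 'planning' have total budget = 103000
Step 2: Apply multiplier: 103000 × 0.9 = 92700.0
Step 3: Other records total: 819000
Step 4: Final sum = 92700.0 + 819000 = 911700.0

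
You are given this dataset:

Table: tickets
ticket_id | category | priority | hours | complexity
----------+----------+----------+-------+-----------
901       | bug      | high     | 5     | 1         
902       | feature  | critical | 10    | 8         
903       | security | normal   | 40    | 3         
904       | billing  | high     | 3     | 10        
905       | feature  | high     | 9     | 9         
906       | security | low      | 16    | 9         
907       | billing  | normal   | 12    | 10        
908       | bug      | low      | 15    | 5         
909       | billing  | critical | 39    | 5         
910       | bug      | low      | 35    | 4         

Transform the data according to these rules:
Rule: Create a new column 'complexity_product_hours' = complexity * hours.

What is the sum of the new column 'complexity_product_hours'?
990

Step 1: For each record, compute complexity * hours
Example calculations:
  1 * 5 = 5
  8 * 10 = 80
  3 * 40 = 120
  ...
Step 2: Sum all derived values
Step 3: Total = 990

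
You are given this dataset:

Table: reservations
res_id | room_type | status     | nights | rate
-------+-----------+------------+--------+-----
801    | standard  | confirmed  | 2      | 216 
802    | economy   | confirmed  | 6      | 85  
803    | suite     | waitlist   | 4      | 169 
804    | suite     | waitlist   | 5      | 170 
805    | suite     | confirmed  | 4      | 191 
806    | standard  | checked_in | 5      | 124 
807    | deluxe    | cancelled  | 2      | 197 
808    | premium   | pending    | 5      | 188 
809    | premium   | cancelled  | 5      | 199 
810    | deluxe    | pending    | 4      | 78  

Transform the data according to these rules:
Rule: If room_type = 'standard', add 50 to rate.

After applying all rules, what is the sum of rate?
1717

Step 1: Count records where room_type = 'standard': 2
Step 2: Total bonus added: 2 × 50 = 100
Step 3: Original sum of rate: 1617
Step 4: Final sum = 1617 + 100 = 1717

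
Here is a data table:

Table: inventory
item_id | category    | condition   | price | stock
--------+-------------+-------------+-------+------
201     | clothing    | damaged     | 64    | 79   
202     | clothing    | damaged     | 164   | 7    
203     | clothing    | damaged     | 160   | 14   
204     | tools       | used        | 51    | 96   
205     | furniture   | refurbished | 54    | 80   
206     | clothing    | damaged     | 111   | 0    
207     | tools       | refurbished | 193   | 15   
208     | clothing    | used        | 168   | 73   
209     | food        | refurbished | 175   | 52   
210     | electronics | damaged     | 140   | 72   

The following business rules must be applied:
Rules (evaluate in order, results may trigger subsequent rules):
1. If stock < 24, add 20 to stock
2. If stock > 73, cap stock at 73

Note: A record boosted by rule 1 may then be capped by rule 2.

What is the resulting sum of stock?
532

Step 1: Apply rule 1 to records with stock < 24
  - 4 records get bonus of 20
  - Of these, 0 records then exceed 73 and get capped
Step 2: Apply rule 2 to records with stock > 73
  - 3 records (original) are capped
Step 3: Calculate final sum = 532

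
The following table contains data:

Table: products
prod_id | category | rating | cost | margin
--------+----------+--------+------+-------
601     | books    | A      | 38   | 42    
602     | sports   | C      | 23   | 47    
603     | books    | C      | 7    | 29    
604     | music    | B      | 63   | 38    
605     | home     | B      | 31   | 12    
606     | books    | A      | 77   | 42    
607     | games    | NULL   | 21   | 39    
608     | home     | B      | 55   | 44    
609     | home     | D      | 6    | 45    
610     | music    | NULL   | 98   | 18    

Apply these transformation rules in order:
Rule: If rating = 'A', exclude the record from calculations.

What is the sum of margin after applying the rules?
272

Step 1: Identify records where rating = 'A'
Step 2: The excluded records sum to 84
Step 3: Original total margin = 356
Step 4: Remaining total = 356 - 84 = 272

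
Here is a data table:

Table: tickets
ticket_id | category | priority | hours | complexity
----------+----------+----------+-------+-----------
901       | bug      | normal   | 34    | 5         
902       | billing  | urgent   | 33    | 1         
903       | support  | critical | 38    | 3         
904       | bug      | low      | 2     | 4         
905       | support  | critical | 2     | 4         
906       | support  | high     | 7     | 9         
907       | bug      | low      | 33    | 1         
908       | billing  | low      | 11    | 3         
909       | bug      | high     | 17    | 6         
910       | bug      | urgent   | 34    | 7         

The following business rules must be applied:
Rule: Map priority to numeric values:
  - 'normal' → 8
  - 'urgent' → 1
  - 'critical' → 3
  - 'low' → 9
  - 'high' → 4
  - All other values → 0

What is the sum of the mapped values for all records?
51

Step 1: Apply mapping to each record
Step 2: Count by status:
  'normal': 1 records × 8 = 8
  'urgent': 2 records × 1 = 2
  'critical': 2 records × 3 = 6
  'low': 3 records × 9 = 27
  'high': 2 records × 4 = 8
Step 3: Sum all mapped values = 51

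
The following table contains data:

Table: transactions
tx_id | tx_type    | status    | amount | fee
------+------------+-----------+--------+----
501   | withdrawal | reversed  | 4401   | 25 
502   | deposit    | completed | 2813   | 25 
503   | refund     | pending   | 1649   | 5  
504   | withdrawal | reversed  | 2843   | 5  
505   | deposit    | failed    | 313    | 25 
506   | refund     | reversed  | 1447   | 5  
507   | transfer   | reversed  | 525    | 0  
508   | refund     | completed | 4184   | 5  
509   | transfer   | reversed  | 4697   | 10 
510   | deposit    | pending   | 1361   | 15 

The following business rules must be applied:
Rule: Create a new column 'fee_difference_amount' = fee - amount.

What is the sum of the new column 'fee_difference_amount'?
-24113

Step 1: For each record, compute fee - amount
Example calculations:
  25 - 4401 = -4376
  25 - 2813 = -2788
  5 - 1649 = -1644
  ...
Step 2: Sum all derived values
Step 3: Total = -24113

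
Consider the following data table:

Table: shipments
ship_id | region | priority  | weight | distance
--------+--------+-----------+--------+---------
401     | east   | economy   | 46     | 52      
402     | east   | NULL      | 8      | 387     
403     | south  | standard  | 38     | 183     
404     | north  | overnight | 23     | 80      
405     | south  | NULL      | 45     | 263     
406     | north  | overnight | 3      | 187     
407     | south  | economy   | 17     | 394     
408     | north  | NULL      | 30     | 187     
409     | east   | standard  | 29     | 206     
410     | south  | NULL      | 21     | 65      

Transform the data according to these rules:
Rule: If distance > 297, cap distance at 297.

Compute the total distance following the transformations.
1817

Step 1: 2 records have distance > 297
Step 2: These records originally summed to 781
Step 3: After capping: 2 × 297 = 594
Step 4: Unaffected records sum: 1223
Step 5: Final sum = 594 + 1223 = 1817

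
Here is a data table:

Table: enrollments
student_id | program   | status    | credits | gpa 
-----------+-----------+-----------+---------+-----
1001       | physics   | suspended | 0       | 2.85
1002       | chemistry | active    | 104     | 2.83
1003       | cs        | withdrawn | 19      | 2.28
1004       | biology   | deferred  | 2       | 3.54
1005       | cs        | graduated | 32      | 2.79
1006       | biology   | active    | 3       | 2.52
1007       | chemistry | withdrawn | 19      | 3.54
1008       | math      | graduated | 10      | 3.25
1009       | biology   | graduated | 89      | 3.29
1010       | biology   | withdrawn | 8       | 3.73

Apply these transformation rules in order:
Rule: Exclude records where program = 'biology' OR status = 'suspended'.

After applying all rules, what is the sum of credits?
184

Step 1: Find records where program = 'biology' OR status = 'suspended'
Step 2: 5 records match, summing to 102
Step 3: Original sum: 286
Step 4: Remaining sum = 286 - 102 = 184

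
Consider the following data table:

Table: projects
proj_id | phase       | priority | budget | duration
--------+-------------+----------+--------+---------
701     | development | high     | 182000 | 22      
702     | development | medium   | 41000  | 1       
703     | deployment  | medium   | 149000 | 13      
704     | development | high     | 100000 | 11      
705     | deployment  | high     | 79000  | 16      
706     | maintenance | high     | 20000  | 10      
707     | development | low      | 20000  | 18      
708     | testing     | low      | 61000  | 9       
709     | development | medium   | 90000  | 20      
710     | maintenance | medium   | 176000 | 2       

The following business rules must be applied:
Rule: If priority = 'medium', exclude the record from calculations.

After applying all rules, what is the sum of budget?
462000

Step 1: Identify records where priority = 'medium'
Step 2: The excluded records sum to 456000
Step 3: Original total budget = 918000
Step 4: Remaining total = 918000 - 456000 = 462000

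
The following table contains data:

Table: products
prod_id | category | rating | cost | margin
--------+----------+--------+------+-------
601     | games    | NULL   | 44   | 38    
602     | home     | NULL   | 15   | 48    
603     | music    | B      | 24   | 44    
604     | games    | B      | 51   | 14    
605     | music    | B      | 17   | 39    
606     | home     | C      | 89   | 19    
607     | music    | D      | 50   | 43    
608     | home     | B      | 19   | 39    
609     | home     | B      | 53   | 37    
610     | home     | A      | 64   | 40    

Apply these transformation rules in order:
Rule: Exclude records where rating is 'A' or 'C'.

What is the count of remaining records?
8

Step 1: Count records to exclude
  - 1 (A) + 1 (C) = 2 records
Step 2: Total records: 10
Step 3: Remaining = 10 - 2 = 8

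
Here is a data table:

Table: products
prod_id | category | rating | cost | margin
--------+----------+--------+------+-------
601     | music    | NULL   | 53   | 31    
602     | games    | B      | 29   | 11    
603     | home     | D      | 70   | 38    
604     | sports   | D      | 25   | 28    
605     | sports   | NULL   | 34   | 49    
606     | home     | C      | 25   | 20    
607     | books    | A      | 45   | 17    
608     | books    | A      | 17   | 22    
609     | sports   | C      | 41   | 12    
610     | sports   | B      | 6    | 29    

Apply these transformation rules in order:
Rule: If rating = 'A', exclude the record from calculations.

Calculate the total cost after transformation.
283

Step 1: Identify records where rating = 'A'
Step 2: The excluded records sum to 62
Step 3: Original total cost = 345
Step 4: Remaining total = 345 - 62 = 283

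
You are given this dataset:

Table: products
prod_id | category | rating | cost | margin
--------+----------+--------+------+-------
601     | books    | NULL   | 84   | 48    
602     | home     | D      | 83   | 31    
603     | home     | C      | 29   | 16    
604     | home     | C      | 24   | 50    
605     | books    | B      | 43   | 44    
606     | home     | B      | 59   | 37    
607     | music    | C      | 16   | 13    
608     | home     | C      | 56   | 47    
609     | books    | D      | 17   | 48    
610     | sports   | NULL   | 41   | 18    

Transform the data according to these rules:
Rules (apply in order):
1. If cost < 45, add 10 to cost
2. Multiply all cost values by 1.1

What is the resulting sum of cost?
563.2

Step 1: Apply Rule 1 - Add 10 to records with cost < 45
  - 6 records affected: 170 + (6 × 10) = 230
  - Unaffected records: 282
  - Sum after Rule 1: 512
Step 2: Apply Rule 2 - Multiply all by 1.1
  - 512 × 1.1 = 563.2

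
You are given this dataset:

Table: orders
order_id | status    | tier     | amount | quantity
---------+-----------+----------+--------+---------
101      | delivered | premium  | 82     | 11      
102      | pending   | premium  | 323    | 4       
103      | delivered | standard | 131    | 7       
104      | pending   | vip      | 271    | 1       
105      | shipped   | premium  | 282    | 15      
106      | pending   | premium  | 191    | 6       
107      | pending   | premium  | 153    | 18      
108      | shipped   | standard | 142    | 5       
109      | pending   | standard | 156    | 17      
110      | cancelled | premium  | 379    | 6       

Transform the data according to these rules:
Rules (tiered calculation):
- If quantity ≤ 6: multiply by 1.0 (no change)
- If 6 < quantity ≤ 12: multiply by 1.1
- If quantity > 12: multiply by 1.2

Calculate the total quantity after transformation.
101.8

Step 1: Tier 1 (quantity ≤ 6): 5 records, sum = 22 × 1.0 = 22.0
Step 2: Tier 2 (6 < quantity ≤ 12): 2 records, sum = 18 × 1.1 = 19.8
Step 3: Tier 3 (quantity > 12): 3 records, sum = 50 × 1.2 = 60.0
Step 4: Final sum = 22.0 + 19.8 + 60.0 = 101.8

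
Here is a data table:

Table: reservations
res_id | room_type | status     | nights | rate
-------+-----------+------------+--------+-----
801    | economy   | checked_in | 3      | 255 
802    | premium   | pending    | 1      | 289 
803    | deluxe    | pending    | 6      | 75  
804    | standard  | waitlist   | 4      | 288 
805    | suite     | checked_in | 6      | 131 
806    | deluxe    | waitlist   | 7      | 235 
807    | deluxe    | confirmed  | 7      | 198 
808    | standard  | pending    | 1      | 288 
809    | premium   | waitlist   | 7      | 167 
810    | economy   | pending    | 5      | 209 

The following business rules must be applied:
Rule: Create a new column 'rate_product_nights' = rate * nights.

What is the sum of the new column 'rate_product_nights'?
8975

Step 1: For each record, compute rate * nights
Example calculations:
  255 * 3 = 765
  289 * 1 = 289
  75 * 6 = 450
  ...
Step 2: Sum all derived values
Step 3: Total = 8975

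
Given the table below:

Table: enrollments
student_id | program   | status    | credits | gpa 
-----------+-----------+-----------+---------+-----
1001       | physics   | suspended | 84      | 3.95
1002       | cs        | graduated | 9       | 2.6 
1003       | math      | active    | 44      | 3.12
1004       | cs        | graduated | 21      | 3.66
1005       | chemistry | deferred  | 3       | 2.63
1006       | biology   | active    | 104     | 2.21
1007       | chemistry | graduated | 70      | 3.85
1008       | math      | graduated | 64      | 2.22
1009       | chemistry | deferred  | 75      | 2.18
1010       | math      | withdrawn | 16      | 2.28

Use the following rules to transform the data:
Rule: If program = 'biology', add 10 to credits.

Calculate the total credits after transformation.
500

Step 1: Count records where program = 'biology': 1
Step 2: Total bonus added: 1 × 10 = 10
Step 3: Original sum of credits: 490
Step 4: Final sum = 490 + 10 = 500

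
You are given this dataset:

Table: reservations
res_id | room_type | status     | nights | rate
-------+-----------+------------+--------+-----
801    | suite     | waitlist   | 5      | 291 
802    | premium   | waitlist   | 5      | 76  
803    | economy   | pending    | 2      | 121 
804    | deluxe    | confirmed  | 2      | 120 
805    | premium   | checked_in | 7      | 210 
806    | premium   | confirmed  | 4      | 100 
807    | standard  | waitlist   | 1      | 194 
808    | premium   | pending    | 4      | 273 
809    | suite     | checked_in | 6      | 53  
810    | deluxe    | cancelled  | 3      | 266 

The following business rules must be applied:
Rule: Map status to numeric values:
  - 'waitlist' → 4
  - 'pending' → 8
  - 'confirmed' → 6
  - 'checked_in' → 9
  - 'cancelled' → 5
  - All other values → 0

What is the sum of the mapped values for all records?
63

Step 1: Apply mapping to each record
Step 2: Count by status:
  'waitlist': 3 records × 4 = 12
  'pending': 2 records × 8 = 16
  'confirmed': 2 records × 6 = 12
  'checked_in': 2 records × 9 = 18
  'cancelled': 1 records × 5 = 5
Step 3: Sum all mapped values = 63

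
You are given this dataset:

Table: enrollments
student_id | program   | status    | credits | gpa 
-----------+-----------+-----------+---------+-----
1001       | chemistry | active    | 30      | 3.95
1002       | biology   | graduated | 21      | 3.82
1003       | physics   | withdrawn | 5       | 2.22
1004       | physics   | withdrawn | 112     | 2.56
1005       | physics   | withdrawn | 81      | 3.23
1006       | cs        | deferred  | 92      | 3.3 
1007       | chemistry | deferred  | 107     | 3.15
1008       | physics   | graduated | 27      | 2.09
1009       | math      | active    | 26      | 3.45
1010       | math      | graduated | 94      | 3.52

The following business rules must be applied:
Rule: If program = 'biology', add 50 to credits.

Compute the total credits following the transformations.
645

Step 1: Count records where program = 'biology': 1
Step 2: Total bonus added: 1 × 50 = 50
Step 3: Original sum of credits: 595
Step 4: Final sum = 595 + 50 = 645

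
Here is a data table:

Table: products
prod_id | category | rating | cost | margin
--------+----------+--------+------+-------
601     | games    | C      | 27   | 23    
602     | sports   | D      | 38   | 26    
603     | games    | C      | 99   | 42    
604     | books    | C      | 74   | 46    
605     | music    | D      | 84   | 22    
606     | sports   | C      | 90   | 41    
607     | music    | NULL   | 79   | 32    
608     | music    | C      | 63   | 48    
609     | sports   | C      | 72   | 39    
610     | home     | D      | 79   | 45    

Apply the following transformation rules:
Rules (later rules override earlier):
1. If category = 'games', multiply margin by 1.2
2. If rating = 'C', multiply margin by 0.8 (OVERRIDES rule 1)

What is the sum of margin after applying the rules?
316.2

Step 1: Rule 2 takes priority for records with rating = 'C'
  - 6 records: 239 × 0.8 = 191.2
Step 2: Rule 1 applies to remaining records with category = 'games'
  - 0 records: 0 × 1.2 = 0.0
Step 3: Other records unchanged: 125
Step 4: Final sum = 191.2 + 0.0 + 125 = 316.2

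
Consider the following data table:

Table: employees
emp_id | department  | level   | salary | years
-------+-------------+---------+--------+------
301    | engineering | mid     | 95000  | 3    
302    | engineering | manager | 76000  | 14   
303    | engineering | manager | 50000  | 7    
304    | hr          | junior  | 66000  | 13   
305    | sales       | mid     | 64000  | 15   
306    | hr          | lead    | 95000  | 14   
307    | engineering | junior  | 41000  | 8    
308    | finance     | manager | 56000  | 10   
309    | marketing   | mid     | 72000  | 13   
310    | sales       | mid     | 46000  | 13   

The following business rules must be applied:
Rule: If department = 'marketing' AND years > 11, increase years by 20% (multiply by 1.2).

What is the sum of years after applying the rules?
112.6

Step 1: Find records where department = 'marketing' AND years > 11
Step 2: 1 records match, summing to 13
Step 3: After multiplier: 13 × 1.2 = 15.6
Step 4: Unaffected records sum: 97
Step 5: Final sum = 15.6 + 97 = 112.6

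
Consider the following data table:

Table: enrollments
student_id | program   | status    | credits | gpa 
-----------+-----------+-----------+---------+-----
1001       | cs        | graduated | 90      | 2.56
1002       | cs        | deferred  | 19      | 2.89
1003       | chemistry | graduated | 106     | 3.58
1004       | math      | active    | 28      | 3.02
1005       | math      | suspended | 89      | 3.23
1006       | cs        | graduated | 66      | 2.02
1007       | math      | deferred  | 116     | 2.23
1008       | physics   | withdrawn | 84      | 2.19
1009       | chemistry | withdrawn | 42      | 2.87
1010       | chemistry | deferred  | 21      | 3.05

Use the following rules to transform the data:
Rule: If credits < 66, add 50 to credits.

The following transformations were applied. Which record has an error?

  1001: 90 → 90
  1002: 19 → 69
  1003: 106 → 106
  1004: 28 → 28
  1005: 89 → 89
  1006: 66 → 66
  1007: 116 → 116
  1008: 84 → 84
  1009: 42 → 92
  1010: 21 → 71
Record 1004 has an error. The correct transformed value should be 78, not 28.

Step 1: Check each record against the rule
Step 2: Record 1004 has credits = 28
Step 3: Since 28 < 66, the bonus should have been applied
Step 4: Correct value = 78, but claimed value = 28
Conclusion: Record 1004 has the error.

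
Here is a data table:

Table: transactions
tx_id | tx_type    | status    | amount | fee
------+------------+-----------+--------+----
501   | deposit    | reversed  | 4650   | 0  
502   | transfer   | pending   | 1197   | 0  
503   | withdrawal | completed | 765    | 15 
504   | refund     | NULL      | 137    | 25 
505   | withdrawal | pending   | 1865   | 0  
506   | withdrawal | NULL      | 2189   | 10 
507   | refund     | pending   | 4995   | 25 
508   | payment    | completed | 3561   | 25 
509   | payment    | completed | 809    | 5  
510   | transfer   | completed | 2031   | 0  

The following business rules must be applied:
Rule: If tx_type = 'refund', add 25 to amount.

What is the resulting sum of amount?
22249

Step 1: Count records where tx_type = 'refund': 2
Step 2: Total bonus added: 2 × 25 = 50
Step 3: Original sum of amount: 22199
Step 4: Final sum = 22199 + 50 = 22249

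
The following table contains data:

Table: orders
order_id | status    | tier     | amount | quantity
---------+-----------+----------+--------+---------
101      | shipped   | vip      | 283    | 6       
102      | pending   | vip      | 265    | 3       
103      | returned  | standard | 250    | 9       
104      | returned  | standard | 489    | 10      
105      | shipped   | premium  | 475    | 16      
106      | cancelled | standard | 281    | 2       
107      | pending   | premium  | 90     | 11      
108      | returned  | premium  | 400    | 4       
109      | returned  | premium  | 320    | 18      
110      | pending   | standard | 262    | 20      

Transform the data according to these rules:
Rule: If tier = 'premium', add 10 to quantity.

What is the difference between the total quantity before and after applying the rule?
40

Step 1: Original sum of quantity = 99
Step 2: 4 records have tier = 'premium'
Step 3: Each affected record changes by 10
Step 4: Total change = 4 × 10 = 40
Step 5: New sum = 99 + 40 = 139
Step 6: Difference = |139 - 99| = 40
        (Sum increased by 40)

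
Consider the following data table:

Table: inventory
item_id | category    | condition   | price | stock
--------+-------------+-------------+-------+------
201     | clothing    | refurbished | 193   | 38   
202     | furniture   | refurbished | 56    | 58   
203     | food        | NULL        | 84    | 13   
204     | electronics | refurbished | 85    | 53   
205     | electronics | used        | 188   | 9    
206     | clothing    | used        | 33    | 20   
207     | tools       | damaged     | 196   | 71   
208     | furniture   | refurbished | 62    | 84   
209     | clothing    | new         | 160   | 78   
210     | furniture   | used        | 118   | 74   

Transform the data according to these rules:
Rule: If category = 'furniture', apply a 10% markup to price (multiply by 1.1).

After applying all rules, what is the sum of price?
1198.6

Step 1: Records with category = 'furniture' have total price = 236
Step 2: Apply multiplier: 236 × 1.1 = 259.6
Step 3: Other records total: 939
Step 4: Final sum = 259.6 + 939 = 1198.6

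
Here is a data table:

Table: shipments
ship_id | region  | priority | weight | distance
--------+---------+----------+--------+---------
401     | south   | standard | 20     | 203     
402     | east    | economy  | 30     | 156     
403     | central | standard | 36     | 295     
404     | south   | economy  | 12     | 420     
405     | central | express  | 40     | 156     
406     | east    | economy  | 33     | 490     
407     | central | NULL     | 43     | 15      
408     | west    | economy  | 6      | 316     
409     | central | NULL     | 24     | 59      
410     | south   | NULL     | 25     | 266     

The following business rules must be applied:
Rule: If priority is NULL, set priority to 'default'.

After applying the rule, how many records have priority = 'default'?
3

Step 1: Count records where priority IS NULL
Step 2: Found 3 records with NULL priority
Step 3: These records will have priority set to 'default'
Step 4: Records already having priority = 'default': 0
Step 5: Answer: 3 + 0 = 3 records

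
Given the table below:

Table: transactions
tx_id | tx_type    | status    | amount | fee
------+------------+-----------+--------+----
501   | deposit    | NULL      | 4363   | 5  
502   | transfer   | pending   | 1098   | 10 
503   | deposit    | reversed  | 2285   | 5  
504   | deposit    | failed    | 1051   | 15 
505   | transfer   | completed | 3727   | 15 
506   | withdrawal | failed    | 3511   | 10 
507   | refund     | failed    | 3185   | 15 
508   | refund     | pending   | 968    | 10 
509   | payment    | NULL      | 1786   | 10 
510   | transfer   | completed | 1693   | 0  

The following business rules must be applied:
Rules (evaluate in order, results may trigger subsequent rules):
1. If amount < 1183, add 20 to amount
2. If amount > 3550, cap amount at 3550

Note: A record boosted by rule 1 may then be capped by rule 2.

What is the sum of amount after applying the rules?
22737

Step 1: Apply rule 1 to records with amount < 1183
  - 3 records get bonus of 20
  - Of these, 0 records then exceed 3550 and get capped
Step 2: Apply rule 2 to records with amount > 3550
  - 2 records (original) are capped
Step 3: Calculate final sum = 22737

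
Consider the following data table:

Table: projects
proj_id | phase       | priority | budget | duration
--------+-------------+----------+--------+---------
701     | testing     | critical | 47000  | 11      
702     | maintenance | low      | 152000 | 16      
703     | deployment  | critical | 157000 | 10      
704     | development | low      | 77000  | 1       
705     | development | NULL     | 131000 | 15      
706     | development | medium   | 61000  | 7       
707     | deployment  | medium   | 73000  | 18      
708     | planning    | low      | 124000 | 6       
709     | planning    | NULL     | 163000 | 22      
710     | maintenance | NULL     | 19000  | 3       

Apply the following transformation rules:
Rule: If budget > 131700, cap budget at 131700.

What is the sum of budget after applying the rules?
927100

Step 1: 3 records have budget > 131700
Step 2: These records originally summed to 472000
Step 3: After capping: 3 × 131700 = 395100
Step 4: Unaffected records sum: 532000
Step 5: Final sum = 395100 + 532000 = 927100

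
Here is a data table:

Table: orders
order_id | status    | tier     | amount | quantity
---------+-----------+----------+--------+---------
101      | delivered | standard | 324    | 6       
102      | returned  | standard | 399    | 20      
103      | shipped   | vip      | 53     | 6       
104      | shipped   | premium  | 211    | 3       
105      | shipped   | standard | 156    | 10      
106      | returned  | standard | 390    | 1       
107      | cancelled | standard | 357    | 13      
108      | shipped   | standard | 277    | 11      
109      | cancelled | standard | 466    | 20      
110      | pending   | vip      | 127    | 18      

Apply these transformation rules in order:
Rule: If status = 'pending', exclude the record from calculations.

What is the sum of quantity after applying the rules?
90

Step 1: Identify records where status = 'pending'
Step 2: The excluded records sum to 18
Step 3: Original total quantity = 108
Step 4: Remaining total = 108 - 18 = 90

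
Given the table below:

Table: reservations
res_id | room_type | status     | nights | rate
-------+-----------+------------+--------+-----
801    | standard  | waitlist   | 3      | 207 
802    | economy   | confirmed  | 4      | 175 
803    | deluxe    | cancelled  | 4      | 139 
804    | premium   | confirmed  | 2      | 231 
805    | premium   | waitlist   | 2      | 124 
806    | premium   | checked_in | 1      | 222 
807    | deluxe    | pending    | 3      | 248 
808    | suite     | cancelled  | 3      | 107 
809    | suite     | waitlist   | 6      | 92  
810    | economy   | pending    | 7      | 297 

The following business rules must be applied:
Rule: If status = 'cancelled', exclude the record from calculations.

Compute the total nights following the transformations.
28

Step 1: Identify records where status = 'cancelled'
Step 2: The excluded records sum to 7
Step 3: Original total nights = 35
Step 4: Remaining total = 35 - 7 = 28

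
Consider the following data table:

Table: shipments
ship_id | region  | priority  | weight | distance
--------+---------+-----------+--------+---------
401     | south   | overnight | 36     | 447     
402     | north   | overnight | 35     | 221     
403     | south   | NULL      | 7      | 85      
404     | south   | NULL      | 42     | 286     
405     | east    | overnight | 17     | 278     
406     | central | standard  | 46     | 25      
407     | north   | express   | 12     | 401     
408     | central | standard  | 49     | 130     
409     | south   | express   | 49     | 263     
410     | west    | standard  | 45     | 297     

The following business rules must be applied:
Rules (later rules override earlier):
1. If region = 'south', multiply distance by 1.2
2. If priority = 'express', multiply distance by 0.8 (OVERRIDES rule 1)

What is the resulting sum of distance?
2463.8

Step 1: Rule 2 takes priority for records with priority = 'express'
  - 2 records: 664 × 0.8 = 531.2
Step 2: Rule 1 applies to remaining records with region = 'south'
  - 3 records: 818 × 1.2 = 981.6
Step 3: Other records unchanged: 951
Step 4: Final sum = 531.2 + 981.6 + 951 = 2463.8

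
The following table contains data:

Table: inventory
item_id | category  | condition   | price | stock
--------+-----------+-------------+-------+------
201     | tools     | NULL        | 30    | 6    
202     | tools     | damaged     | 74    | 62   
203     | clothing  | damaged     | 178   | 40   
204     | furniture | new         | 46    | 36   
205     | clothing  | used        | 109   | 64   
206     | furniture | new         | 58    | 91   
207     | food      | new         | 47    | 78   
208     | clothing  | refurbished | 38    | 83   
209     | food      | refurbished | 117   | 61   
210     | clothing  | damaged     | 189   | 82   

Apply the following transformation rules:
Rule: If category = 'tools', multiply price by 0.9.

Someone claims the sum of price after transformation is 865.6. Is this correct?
No, the correct result is 875.6.

Step 1: Calculate the correct sum after transformation
Step 2: Apply multiplier 0.9 to records where category = 'tools'
Step 3: Correct result = 875.6
Step 4: Claimed result = 865.6
Step 5: 875.6 ≠ 865.6
Conclusion: The claimed result is incorrect. The correct answer is 875.6.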